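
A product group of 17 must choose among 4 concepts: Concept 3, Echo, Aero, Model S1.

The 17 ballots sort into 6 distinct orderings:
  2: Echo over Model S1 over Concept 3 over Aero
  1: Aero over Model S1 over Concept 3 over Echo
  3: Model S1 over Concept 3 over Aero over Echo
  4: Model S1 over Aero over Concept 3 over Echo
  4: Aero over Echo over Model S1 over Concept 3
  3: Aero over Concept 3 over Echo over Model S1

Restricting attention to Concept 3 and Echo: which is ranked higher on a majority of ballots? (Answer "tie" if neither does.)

Concept 3

Ballots ranking Concept 3 above Echo: 1 + 3 + 4 + 3 = 11.
Ballots ranking Echo above Concept 3: 17 − 11 = 6.
Concept 3 wins the head-to-head 11–6.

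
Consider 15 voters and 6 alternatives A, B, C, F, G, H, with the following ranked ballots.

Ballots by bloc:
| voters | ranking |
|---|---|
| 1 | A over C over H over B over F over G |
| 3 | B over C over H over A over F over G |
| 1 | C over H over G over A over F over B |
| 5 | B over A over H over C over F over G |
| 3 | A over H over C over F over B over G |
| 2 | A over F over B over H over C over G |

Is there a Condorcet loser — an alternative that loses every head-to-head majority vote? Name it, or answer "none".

Pairwise majorities:
A vs B: A preferred on 1+1+3+2 = 7 ballots; B wins 8–7.
A vs C: A preferred on 1+5+3+2 = 11 ballots; A wins 11–4.
A vs F: 15 to 0, A.
A vs G: A wins 14–1.
A–H: A 11–4.
B vs C: B wins 10–5.
B vs F: B preferred on 1+3+5 = 9 ballots; B wins 9–6.
B vs G: B, 14–1.
B vs H: 10 to 5, B.
C vs F: 13 to 2, C.
C–G: C 15–0.
C vs H: H wins 10–5.
F–G: F 14–1.
F vs H: 2 for F, 13 for H — H by 13–2.
G vs H: G is ranked higher on 0 ballots, H on 15. H wins 15–0.
G is beaten in every head-to-head and is the Condorcet loser.

G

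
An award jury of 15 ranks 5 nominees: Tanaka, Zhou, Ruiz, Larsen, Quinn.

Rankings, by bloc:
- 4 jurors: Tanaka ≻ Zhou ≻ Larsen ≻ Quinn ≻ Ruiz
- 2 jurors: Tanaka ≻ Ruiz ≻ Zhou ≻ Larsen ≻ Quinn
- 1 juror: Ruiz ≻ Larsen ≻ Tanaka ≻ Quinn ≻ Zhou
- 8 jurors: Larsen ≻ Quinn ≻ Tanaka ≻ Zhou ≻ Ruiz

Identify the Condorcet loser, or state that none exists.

Ruiz

Head-to-head results (15 jurors):
Tanaka vs Zhou: 4+2+1+8 = 15 for Tanaka, 0 for Zhou — Tanaka by 15–0.
Tanaka vs Ruiz: Tanaka wins 14–1.
Tanaka vs Larsen: Larsen, 9–6.
Tanaka vs Quinn: Tanaka preferred on 4+2+1 = 7 ballots; Quinn wins 8–7.
Zhou vs Ruiz: Zhou is ranked higher on 4+8 = 12 ballots, Ruiz on 3. Zhou wins 12–3.
Zhou–Larsen: Larsen 9–6.
Zhou vs Quinn: Quinn, 9–6.
Ruiz vs Larsen: 3 to 12, Larsen.
Ruiz vs Quinn: Quinn wins 12–3.
Larsen vs Quinn: Larsen wins 15–0.
Ruiz is beaten in every head-to-head and is the Condorcet loser.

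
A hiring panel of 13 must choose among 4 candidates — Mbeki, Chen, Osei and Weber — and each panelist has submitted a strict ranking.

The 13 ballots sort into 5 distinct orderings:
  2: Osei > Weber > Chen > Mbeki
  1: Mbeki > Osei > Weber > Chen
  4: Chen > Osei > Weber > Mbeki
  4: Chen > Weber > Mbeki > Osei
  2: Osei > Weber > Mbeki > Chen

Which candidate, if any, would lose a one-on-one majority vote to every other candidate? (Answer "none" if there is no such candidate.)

Mbeki

Head-to-head results (13 committee members):
Mbeki vs Chen: 1+2 = 3 for Mbeki, 10 for Chen — Chen by 10–3.
Mbeki–Osei: Osei 8–5.
Mbeki vs Weber: Weber wins 12–1.
Chen vs Osei: 4+4 = 8 for Chen, 5 for Osei — Chen by 8–5.
Chen vs Weber: 4+4 = 8 for Chen, 5 for Weber — Chen by 8–5.
Osei vs Weber: Osei, 9–4.
Mbeki is beaten in every head-to-head and is the Condorcet loser.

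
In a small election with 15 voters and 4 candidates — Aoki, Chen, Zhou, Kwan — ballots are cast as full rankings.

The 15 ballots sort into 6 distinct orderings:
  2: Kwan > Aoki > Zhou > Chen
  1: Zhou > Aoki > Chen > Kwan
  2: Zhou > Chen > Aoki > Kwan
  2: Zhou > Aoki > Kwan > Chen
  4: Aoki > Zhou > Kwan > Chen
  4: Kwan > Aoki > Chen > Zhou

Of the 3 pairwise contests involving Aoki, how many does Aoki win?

3

Aoki against each rival (15 voters):
Aoki vs Chen: 2+1+2+4+4 = 13 for Aoki, 2 for Chen — Aoki by 13–2.
Aoki vs Zhou: Aoki, 10–5.
Aoki vs Kwan: Aoki wins 9–6.
Aoki beats Chen, Zhou, Kwan — 3 pairwise wins.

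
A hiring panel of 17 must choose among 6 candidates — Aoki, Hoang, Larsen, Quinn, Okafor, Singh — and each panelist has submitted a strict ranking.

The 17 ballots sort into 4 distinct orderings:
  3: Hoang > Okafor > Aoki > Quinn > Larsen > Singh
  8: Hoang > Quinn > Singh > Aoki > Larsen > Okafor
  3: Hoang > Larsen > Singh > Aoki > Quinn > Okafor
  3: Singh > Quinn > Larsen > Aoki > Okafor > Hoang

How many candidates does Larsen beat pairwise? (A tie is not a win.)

Larsen against each rival (17 committee members):
Larsen vs Aoki: Aoki wins 11–6.
Larsen vs Hoang: Hoang wins 14–3.
Larsen–Quinn: Quinn 14–3.
Larsen vs Okafor: 8+3+3 = 14 for Larsen, 3 for Okafor — Larsen by 14–3.
Larsen vs Singh: Singh, 11–6.
Larsen beats Okafor; loses to Aoki, Hoang, Quinn, Singh — 1 pairwise win.

1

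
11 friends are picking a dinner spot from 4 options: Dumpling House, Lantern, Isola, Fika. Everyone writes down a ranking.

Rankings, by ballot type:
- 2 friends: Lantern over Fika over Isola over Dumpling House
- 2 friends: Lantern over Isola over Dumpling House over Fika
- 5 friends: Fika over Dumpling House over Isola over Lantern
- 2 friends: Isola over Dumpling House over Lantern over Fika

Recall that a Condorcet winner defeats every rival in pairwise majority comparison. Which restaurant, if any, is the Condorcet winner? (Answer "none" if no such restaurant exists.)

Pairwise majorities:
Dumpling House vs Lantern: Dumpling House preferred on 5+2 = 7 ballots; Dumpling House wins 7–4.
Dumpling House vs Isola: Dumpling House preferred on 5 ballots; Isola wins 6–5.
Dumpling House vs Fika: Dumpling House is ranked higher on 2+2 = 4 ballots, Fika on 7. Fika wins 7–4.
Lantern vs Isola: Lantern is ranked higher on 2+2 = 4 ballots, Isola on 7. Isola wins 7–4.
Lantern vs Fika: 2+2+2 = 6 for Lantern, 5 for Fika — Lantern by 6–5.
Isola vs Fika: 4 to 7, Fika.
No restaurant is unbeaten: Dumpling House loses to Isola; Lantern loses to Dumpling House; Isola loses to Fika; Fika loses to Lantern. In particular Dumpling House beats Lantern beats Fika beats Dumpling House is a majority cycle — no Condorcet winner exists.

none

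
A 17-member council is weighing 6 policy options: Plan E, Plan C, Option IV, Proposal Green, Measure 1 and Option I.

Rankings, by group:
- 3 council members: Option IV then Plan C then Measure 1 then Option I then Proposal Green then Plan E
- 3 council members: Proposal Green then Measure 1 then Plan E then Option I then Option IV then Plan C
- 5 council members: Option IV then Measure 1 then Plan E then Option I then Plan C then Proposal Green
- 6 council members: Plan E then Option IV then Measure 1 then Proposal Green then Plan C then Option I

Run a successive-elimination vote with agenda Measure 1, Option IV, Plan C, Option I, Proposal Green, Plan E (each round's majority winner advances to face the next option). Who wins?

Plan E

Round 1: Measure 1 vs Option IV — 3–14, Option IV advances.
Round 2: Option IV vs Plan C — 17–0, Option IV advances.
Round 3: Option IV vs Option I — 14–3, Option IV advances.
Round 4: Option IV vs Proposal Green — 14–3, Option IV advances.
Round 5: Option IV vs Plan E — 8–9, Plan E advances.
Plan E survives the agenda.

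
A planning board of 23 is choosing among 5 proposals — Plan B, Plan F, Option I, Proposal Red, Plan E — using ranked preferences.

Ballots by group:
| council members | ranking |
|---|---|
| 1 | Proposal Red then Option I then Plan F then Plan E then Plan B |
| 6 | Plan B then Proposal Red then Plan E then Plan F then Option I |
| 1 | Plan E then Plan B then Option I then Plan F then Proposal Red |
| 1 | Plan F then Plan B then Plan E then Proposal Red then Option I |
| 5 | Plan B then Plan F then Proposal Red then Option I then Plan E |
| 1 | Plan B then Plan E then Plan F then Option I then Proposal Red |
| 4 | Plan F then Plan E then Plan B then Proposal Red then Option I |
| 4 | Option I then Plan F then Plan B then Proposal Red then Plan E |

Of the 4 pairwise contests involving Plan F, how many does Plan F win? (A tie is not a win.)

Plan F against each rival (23 council members):
Plan F vs Plan B: Plan B, 13–10.
Plan F vs Option I: Plan F wins 17–6.
Plan F vs Proposal Red: 16 to 7, Plan F.
Plan F vs Plan E: Plan F wins 15–8.
Plan F beats Option I, Proposal Red, Plan E; loses to Plan B — 3 pairwise wins.

3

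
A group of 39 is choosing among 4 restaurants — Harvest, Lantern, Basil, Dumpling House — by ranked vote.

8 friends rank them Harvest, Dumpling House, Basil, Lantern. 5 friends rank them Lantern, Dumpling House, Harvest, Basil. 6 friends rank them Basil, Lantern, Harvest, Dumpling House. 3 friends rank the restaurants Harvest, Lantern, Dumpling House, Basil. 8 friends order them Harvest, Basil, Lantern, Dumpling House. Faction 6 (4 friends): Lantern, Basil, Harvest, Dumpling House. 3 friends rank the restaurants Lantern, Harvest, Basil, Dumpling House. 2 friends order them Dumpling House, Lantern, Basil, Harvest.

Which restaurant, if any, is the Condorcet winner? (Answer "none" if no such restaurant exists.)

Check each pair by majority over 39 ballots:
Harvest vs Lantern: Lantern wins 20–19.
Harvest vs Basil: Harvest, 27–12.
Harvest vs Dumpling House: Harvest is ranked higher on 8+6+3+8+4+3 = 32 ballots, Dumpling House on 7. Harvest wins 32–7.
Lantern vs Basil: Basil, 22–17.
Lantern vs Dumpling House: Lantern, 29–10.
Basil vs Dumpling House: Basil is ranked higher on 6+8+4+3 = 21 ballots, Dumpling House on 18. Basil wins 21–18.
No restaurant is unbeaten: Harvest loses to Lantern; Lantern loses to Basil; Basil loses to Harvest; Dumpling House loses to Harvest. In particular Harvest beats Basil beats Lantern beats Harvest is a majority cycle — no Condorcet winner exists.

none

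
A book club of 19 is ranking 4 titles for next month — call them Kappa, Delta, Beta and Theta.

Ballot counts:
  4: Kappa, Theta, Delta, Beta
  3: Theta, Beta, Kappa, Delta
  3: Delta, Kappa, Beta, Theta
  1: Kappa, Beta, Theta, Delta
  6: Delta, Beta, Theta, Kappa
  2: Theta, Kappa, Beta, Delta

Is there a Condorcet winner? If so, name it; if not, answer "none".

Pairwise majorities:
Kappa vs Delta: Kappa preferred on 4+3+1+2 = 10 ballots; Kappa wins 10–9.
Kappa vs Beta: Kappa preferred on 4+3+1+2 = 10 ballots; Kappa wins 10–9.
Kappa vs Theta: Kappa is ranked higher on 4+3+1 = 8 ballots, Theta on 11. Theta wins 11–8.
Delta vs Beta: Delta is ranked higher on 4+3+6 = 13 ballots, Beta on 6. Delta wins 13–6.
Delta vs Theta: 3+6 = 9 for Delta, 10 for Theta — Theta by 10–9.
Beta vs Theta: Beta is ranked higher on 3+1+6 = 10 ballots, Theta on 9. Beta wins 10–9.
Every book loses at least once (Kappa loses to Theta; Delta loses to Kappa; Beta loses to Kappa; Theta loses to Beta). The majority relation contains the cycle Kappa → Beta → Theta → Kappa, so there is no Condorcet winner.

none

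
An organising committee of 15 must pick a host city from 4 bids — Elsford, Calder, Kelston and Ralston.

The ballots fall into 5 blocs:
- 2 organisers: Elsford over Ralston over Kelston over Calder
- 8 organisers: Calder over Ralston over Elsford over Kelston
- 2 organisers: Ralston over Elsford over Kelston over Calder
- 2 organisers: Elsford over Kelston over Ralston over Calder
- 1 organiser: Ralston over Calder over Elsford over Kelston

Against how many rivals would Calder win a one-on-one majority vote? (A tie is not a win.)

Calder against each rival (15 organisers):
Calder–Elsford: Calder 9–6.
Calder vs Kelston: Calder wins 9–6.
Calder vs Ralston: Calder wins 8–7.
Calder beats Elsford, Kelston, Ralston — 3 pairwise wins.

3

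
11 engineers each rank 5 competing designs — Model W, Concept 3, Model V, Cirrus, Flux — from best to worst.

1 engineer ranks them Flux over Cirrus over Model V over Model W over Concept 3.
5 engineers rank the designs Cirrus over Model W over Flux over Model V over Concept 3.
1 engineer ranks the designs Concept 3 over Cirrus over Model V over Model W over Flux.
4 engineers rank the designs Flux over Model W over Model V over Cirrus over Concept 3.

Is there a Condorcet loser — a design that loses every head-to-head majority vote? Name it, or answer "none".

Pairwise majorities:
Model W vs Concept 3: 10 to 1, Model W.
Model W–Model V: Model W 9–2.
Model W vs Cirrus: Cirrus, 7–4.
Model W vs Flux: Model W, 6–5.
Concept 3 vs Model V: 1 for Concept 3, 10 for Model V — Model V by 10–1.
Concept 3 vs Cirrus: Cirrus wins 10–1.
Concept 3 vs Flux: Concept 3 is ranked higher on 1 ballot, Flux on 10. Flux wins 10–1.
Model V vs Cirrus: Cirrus, 7–4.
Model V vs Flux: 1 to 10, Flux.
Cirrus vs Flux: 6 to 5, Cirrus.
Concept 3 loses to every other design — it is the Condorcet loser.

Concept 3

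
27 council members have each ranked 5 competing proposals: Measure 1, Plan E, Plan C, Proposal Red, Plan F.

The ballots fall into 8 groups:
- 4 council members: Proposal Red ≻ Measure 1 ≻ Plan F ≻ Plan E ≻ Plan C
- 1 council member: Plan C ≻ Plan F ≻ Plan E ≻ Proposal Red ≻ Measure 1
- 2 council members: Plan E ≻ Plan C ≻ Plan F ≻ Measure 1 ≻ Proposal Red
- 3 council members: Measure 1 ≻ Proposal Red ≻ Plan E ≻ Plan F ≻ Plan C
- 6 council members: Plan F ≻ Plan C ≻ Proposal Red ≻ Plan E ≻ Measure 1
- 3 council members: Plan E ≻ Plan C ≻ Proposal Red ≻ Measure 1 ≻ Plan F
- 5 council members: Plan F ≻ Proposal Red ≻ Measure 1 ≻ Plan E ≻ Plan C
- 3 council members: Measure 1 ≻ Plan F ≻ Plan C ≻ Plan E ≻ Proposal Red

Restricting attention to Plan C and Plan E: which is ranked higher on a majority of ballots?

Ballots ranking Plan C above Plan E: 1 + 6 + 3 = 10.
Ballots ranking Plan E above Plan C: 27 − 10 = 17.
Plan E wins the head-to-head 17–10.

Plan E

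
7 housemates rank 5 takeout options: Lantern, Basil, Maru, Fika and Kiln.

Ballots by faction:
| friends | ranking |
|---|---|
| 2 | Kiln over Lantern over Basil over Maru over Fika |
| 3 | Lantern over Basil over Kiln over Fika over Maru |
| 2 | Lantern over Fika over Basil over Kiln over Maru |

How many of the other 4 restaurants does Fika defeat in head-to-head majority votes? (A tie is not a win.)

Fika against each rival (7 friends):
Fika vs Lantern: Fika preferred on 0 ballots; Lantern wins 7–0.
Fika vs Basil: 2 for Fika, 5 for Basil — Basil by 5–2.
Fika vs Maru: Fika is ranked higher on 3+2 = 5 ballots, Maru on 2. Fika wins 5–2.
Fika vs Kiln: 2 for Fika, 5 for Kiln — Kiln by 5–2.
Fika beats Maru; loses to Lantern, Basil, Kiln — 1 pairwise win.

1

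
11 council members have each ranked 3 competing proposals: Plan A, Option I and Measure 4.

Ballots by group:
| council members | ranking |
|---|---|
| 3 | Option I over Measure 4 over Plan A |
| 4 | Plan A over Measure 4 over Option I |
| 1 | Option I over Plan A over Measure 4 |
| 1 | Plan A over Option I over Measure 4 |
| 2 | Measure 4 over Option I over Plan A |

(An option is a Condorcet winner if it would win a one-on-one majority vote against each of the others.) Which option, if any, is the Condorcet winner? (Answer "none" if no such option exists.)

none

Pairwise majorities:
Plan A vs Option I: Plan A preferred on 4+1 = 5 ballots; Option I wins 6–5.
Plan A vs Measure 4: 4+1+1 = 6 for Plan A, 5 for Measure 4 — Plan A by 6–5.
Option I vs Measure 4: Option I preferred on 3+1+1 = 5 ballots; Measure 4 wins 6–5.
Each option drops at least one matchup (Plan A loses to Option I; Option I loses to Measure 4; Measure 4 loses to Plan A); the cycle Plan A beats Measure 4 beats Option I beats Plan A rules out a Condorcet winner.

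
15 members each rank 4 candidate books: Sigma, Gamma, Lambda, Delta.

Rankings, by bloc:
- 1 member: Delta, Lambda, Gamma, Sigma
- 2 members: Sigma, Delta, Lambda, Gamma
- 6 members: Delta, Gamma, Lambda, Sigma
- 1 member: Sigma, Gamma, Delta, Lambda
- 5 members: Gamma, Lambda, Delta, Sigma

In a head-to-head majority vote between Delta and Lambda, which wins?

Ballots ranking Delta above Lambda: 1 + 2 + 6 + 1 = 10.
Ballots ranking Lambda above Delta: 15 − 10 = 5.
Delta wins the head-to-head 10–5.

Delta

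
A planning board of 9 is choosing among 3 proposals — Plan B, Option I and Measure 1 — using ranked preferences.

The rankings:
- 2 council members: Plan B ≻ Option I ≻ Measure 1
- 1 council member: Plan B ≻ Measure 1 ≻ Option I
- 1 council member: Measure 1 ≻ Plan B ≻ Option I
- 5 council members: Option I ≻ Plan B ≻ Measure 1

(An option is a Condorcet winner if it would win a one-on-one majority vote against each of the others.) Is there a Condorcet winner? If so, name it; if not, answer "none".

Head-to-head results (9 council members):
Plan B–Option I: Option I 5–4.
Plan B vs Measure 1: Plan B wins 8–1.
Option I–Measure 1: Option I 7–2.
Only Option I has no losses; Option I is the Condorcet winner.

Option I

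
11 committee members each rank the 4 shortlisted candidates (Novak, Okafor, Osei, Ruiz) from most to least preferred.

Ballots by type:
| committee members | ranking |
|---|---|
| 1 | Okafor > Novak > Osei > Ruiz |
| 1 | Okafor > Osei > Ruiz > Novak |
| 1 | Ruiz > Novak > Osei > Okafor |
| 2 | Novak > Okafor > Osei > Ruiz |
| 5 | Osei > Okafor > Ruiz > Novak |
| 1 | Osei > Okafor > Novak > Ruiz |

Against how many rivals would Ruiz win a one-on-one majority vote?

1

Ruiz against each rival (11 committee members):
Ruiz vs Novak: Ruiz wins 7–4.
Ruiz vs Okafor: 1 to 10, Okafor.
Ruiz vs Osei: Osei wins 10–1.
Ruiz beats Novak; loses to Okafor, Osei — 1 pairwise win.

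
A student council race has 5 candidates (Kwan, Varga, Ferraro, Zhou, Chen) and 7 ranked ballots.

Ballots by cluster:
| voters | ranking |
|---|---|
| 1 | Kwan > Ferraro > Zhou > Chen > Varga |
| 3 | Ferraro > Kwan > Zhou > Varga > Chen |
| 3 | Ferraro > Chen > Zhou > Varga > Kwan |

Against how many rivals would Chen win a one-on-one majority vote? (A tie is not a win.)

Chen against each rival (7 voters):
Chen–Kwan: Kwan 4–3.
Chen–Varga: Chen 4–3.
Chen vs Ferraro: Chen preferred on 0 ballots; Ferraro wins 7–0.
Chen vs Zhou: Zhou wins 4–3.
Chen beats Varga; loses to Kwan, Ferraro, Zhou — 1 pairwise win.

1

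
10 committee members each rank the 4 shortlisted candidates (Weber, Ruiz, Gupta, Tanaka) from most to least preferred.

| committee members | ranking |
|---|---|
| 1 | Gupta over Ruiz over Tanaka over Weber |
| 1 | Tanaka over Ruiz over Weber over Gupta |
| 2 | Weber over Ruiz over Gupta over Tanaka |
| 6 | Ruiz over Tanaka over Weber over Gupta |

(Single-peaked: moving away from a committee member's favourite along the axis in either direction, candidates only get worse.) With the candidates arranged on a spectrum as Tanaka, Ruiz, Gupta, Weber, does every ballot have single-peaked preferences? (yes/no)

Axis positions: Tanaka=1, Ruiz=2, Gupta=3, Weber=4.
Ballot type 1 (peak Gupta at position 3): ranking walks positions 3-2-1-4, expanding outward from the peak — single-peaked.
Ballot type 2: ranking walks positions 1-2-4-3; Weber is ranked above Gupta even though Gupta lies between Weber and the peak Tanaka on the axis — preferences dip and rise again. Not single-peaked.
Ballot type 3: ranking walks positions 4-2-3-1; Ruiz is ranked above Gupta even though Gupta lies between Ruiz and the peak Weber on the axis — preferences dip and rise again. Not single-peaked.
Ballot type 4: ranking walks positions 2-1-4-3; Weber is ranked above Gupta even though Gupta lies between Weber and the peak Ruiz on the axis — preferences dip and rise again. Not single-peaked.
Ballot type 2 violates single-peakedness, so the profile is not single-peaked on this axis.

no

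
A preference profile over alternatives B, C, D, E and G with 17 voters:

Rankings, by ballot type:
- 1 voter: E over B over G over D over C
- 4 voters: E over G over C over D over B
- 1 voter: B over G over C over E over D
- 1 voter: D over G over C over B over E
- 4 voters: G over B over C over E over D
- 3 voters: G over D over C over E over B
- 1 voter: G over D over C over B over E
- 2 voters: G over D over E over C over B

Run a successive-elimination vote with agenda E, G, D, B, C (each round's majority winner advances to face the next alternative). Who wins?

Round 1: E vs G — 5–12, G advances.
Round 2: G vs D — 16–1, G advances.
Round 3: G vs B — 15–2, G advances.
Round 4: G vs C — 17–0, G advances.
G survives the agenda.

G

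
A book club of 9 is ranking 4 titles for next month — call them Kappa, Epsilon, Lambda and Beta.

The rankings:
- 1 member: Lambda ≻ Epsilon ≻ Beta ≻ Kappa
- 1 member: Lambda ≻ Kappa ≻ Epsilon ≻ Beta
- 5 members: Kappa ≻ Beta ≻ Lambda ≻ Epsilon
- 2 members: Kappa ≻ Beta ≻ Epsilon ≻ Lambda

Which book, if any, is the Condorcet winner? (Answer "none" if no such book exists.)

Head-to-head results (9 members):
Kappa–Epsilon: Kappa 8–1.
Kappa vs Lambda: Kappa wins 7–2.
Kappa–Beta: Kappa 8–1.
Epsilon vs Lambda: 2 to 7, Lambda.
Epsilon vs Beta: Beta, 7–2.
Lambda vs Beta: Lambda is ranked higher on 1+1 = 2 ballots, Beta on 7. Beta wins 7–2.
Kappa defeats every rival head-to-head and is the Condorcet winner.

Kappa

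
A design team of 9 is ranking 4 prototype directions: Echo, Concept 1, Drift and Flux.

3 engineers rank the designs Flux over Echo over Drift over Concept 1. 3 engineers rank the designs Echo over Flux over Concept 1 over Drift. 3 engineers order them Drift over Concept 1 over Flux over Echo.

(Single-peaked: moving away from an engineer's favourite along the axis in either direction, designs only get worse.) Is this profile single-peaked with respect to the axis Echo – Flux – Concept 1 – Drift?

Axis positions: Echo=1, Flux=2, Concept 1=3, Drift=4.
Type 1: ranking walks positions 2-1-4-3; Drift is ranked above Concept 1 even though Concept 1 lies between Drift and the peak Flux on the axis — preferences dip and rise again. Not single-peaked.
Type 2 (peak Echo at position 1): ranking walks positions 1-2-3-4, expanding outward from the peak — single-peaked.
Type 3 (peak Drift at position 4): ranking walks positions 4-3-2-1, expanding outward from the peak — single-peaked.
Type 1 violates single-peakedness, so the profile is not single-peaked on this axis.

no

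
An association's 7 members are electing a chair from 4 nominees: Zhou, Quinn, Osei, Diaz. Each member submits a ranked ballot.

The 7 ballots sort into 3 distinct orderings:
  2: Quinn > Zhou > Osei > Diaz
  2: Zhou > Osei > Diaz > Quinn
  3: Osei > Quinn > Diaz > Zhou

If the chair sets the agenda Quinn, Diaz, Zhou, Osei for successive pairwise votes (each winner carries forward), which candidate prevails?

Round 1: Quinn vs Diaz — 5–2, Quinn advances.
Round 2: Quinn vs Zhou — 5–2, Quinn advances.
Round 3: Quinn vs Osei — 2–5, Osei advances.
Osei survives the agenda.

Osei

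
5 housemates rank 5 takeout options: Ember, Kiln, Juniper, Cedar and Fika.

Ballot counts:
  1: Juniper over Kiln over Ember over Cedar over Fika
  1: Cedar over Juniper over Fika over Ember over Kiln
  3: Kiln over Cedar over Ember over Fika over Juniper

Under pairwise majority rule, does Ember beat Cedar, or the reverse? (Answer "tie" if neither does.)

Ballots ranking Ember above Cedar: 1.
Ballots ranking Cedar above Ember: 5 − 1 = 4.
Cedar wins the head-to-head 4–1.

Cedar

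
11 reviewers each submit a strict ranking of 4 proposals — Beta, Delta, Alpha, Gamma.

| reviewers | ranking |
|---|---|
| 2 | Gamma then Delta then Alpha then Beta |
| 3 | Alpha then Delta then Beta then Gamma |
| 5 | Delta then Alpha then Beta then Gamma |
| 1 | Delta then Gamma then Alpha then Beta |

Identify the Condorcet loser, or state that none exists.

Gamma

Pairwise majorities:
Beta–Delta: Delta 11–0.
Beta vs Alpha: 0 for Beta, 11 for Alpha — Alpha by 11–0.
Beta vs Gamma: Beta wins 8–3.
Delta vs Alpha: Delta wins 8–3.
Delta vs Gamma: Delta, 9–2.
Alpha vs Gamma: Alpha wins 8–3.
Only Gamma has no wins; Gamma is the Condorcet loser.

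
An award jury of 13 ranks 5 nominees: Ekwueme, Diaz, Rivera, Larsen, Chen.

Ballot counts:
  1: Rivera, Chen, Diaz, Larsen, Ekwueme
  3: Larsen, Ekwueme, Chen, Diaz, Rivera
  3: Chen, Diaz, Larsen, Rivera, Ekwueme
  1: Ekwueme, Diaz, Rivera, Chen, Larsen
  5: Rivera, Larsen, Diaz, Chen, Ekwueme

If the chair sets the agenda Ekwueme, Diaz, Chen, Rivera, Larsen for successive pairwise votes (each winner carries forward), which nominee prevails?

Round 1: Ekwueme vs Diaz — 4–9, Diaz advances.
Round 2: Diaz vs Chen — 6–7, Chen advances.
Round 3: Chen vs Rivera — 6–7, Rivera advances.
Round 4: Rivera vs Larsen — 7–6, Rivera advances.
Rivera survives the agenda.

Rivera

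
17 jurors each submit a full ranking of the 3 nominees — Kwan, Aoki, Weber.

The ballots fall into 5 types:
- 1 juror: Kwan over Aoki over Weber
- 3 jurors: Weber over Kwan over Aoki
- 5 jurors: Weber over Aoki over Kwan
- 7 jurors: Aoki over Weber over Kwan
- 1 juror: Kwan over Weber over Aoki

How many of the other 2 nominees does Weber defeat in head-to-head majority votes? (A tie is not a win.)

2

Weber against each rival (17 jurors):
Weber vs Kwan: 15 to 2, Weber.
Weber vs Aoki: 9 to 8, Weber.
Weber beats Kwan, Aoki — 2 pairwise wins.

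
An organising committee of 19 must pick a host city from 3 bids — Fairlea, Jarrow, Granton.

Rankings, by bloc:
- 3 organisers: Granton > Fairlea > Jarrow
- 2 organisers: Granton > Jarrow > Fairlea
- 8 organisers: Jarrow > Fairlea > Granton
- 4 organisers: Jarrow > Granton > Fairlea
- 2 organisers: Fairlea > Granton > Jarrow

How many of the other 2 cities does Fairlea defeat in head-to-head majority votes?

1

Fairlea against each rival (19 organisers):
Fairlea vs Jarrow: 5 to 14, Jarrow.
Fairlea–Granton: Fairlea 10–9.
Fairlea beats Granton; loses to Jarrow — 1 pairwise win.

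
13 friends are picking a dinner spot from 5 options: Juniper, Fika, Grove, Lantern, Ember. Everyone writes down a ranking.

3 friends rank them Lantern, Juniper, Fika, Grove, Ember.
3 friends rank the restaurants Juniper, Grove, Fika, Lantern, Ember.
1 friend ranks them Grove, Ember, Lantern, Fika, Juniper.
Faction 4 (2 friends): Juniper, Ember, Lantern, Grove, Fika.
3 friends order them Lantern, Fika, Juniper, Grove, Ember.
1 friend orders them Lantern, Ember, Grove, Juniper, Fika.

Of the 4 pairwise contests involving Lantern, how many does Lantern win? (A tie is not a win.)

Lantern against each rival (13 friends):
Lantern vs Juniper: Lantern preferred on 3+1+3+1 = 8 ballots; Lantern wins 8–5.
Lantern vs Fika: Lantern is ranked higher on 3+1+2+3+1 = 10 ballots, Fika on 3. Lantern wins 10–3.
Lantern vs Grove: Lantern wins 9–4.
Lantern vs Ember: Lantern is ranked higher on 3+3+3+1 = 10 ballots, Ember on 3. Lantern wins 10–3.
Lantern beats Juniper, Fika, Grove, Ember — 4 pairwise wins.

4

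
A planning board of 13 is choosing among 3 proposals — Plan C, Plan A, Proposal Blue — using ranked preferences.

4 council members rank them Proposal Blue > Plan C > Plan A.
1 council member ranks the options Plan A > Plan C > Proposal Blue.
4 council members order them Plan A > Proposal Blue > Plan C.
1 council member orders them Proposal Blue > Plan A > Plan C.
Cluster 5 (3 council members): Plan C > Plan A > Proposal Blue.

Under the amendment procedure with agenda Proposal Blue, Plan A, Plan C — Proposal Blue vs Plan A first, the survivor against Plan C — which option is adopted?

Round 1: Proposal Blue vs Plan A — 5–8, Plan A advances.
Round 2: Plan A vs Plan C — 6–7, Plan C advances.
Plan C survives the agenda.

Plan C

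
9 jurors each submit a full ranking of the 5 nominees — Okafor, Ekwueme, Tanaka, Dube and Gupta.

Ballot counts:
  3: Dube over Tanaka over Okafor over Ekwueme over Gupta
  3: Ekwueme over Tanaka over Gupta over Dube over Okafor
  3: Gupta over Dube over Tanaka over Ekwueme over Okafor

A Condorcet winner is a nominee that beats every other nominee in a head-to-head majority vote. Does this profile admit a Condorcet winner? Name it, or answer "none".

Check each pair by majority over 9 ballots:
Okafor vs Ekwueme: Ekwueme wins 6–3.
Okafor vs Tanaka: Tanaka wins 9–0.
Okafor vs Dube: Dube wins 9–0.
Okafor–Gupta: Gupta 6–3.
Ekwueme–Tanaka: Tanaka 6–3.
Ekwueme vs Dube: Dube, 6–3.
Ekwueme vs Gupta: Ekwueme wins 6–3.
Tanaka–Dube: Dube 6–3.
Tanaka vs Gupta: Tanaka wins 6–3.
Dube–Gupta: Gupta 6–3.
Every nominee loses at least once (Okafor loses to Ekwueme; Ekwueme loses to Tanaka; Tanaka loses to Dube; Dube loses to Gupta; Gupta loses to Ekwueme). The majority relation contains the cycle Ekwueme beats Gupta beats Dube beats Ekwueme, so there is no Condorcet winner.

none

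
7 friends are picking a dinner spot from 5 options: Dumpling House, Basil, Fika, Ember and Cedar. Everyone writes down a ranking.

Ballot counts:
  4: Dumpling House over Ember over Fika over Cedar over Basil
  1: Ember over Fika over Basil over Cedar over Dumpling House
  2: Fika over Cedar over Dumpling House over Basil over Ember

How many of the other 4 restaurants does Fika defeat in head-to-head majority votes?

2

Fika against each rival (7 friends):
Fika–Dumpling House: Dumpling House 4–3.
Fika vs Basil: Fika wins 7–0.
Fika–Ember: Ember 5–2.
Fika vs Cedar: Fika, 7–0.
Fika beats Basil, Cedar; loses to Dumpling House, Ember — 2 pairwise wins.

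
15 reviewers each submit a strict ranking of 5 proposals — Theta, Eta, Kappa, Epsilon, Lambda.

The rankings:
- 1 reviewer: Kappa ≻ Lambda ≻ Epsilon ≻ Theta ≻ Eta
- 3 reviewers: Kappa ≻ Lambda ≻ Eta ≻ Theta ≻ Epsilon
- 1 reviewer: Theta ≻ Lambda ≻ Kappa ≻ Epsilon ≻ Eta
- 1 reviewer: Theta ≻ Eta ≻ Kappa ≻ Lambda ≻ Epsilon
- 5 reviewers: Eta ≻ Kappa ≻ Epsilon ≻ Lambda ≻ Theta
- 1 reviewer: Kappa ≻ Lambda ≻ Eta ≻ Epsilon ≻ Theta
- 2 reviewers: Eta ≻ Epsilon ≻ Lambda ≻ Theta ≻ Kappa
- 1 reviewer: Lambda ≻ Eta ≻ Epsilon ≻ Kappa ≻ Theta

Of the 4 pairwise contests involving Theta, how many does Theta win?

0

Theta against each rival (15 reviewers):
Theta vs Eta: 3 to 12, Eta.
Theta vs Kappa: Kappa wins 11–4.
Theta vs Epsilon: Epsilon, 10–5.
Theta vs Lambda: Lambda, 13–2.
Theta beats no one; loses to Eta, Kappa, Epsilon, Lambda — 0 pairwise wins.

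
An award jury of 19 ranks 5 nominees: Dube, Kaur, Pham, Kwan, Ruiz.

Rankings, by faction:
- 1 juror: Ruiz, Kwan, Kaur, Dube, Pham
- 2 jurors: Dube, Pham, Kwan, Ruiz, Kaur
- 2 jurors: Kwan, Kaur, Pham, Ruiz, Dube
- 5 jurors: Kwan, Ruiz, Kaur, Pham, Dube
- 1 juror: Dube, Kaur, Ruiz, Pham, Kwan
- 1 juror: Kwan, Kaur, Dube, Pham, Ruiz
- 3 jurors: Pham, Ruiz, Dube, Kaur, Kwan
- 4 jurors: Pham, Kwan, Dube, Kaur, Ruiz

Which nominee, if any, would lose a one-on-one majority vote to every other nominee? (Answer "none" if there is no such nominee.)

Pairwise majorities:
Dube vs Kaur: Dube is ranked higher on 2+1+3+4 = 10 ballots, Kaur on 9. Dube wins 10–9.
Dube vs Pham: 1+2+1+1 = 5 for Dube, 14 for Pham — Pham by 14–5.
Dube vs Kwan: Kwan wins 13–6.
Dube vs Ruiz: Dube is ranked higher on 2+1+1+4 = 8 ballots, Ruiz on 11. Ruiz wins 11–8.
Kaur vs Pham: Kaur wins 10–9.
Kaur vs Kwan: Kaur preferred on 1+3 = 4 ballots; Kwan wins 15–4.
Kaur vs Ruiz: Ruiz, 11–8.
Pham vs Kwan: Pham, 10–9.
Pham vs Ruiz: 2+2+1+3+4 = 12 for Pham, 7 for Ruiz — Pham by 12–7.
Kwan vs Ruiz: 2+2+5+1+4 = 14 for Kwan, 5 for Ruiz — Kwan by 14–5.
No nominee is winless: Dube beats Kaur; Kaur beats Pham; Pham beats Dube; Kwan beats Dube; Ruiz beats Dube. There is no Condorcet loser.

none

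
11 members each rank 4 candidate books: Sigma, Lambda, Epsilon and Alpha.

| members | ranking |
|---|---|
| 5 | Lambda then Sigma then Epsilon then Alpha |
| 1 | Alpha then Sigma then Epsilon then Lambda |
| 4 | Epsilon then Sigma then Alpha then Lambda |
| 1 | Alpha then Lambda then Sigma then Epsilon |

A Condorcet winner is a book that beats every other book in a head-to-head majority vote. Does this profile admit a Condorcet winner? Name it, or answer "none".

Head-to-head results (11 members):
Sigma vs Lambda: Lambda, 6–5.
Sigma–Epsilon: Sigma 7–4.
Sigma vs Alpha: 9 to 2, Sigma.
Lambda vs Epsilon: 5+1 = 6 for Lambda, 5 for Epsilon — Lambda by 6–5.
Lambda vs Alpha: Lambda is ranked higher on 5 ballots, Alpha on 6. Alpha wins 6–5.
Epsilon vs Alpha: 5+4 = 9 for Epsilon, 2 for Alpha — Epsilon by 9–2.
Each book drops at least one matchup (Sigma loses to Lambda; Lambda loses to Alpha; Epsilon loses to Sigma; Alpha loses to Sigma); the cycle Sigma beats Alpha beats Lambda beats Sigma rules out a Condorcet winner.

none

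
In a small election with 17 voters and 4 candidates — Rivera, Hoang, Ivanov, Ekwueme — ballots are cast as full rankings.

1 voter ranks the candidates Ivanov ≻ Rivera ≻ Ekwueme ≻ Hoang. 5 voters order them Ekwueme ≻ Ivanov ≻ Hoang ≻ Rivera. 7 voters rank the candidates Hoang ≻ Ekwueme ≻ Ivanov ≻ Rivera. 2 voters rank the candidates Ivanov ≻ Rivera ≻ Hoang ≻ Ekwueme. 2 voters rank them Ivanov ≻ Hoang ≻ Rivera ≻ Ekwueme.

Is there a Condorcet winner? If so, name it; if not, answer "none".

none

Head-to-head results (17 voters):
Rivera vs Hoang: Hoang wins 14–3.
Rivera vs Ivanov: Rivera is ranked higher on 0 ballots, Ivanov on 17. Ivanov wins 17–0.
Rivera vs Ekwueme: Ekwueme, 12–5.
Hoang vs Ivanov: Ivanov wins 10–7.
Hoang–Ekwueme: Hoang 11–6.
Ivanov–Ekwueme: Ekwueme 12–5.
Each candidate drops at least one matchup (Rivera loses to Hoang; Hoang loses to Ivanov; Ivanov loses to Ekwueme; Ekwueme loses to Hoang); the cycle Hoang > Ekwueme > Ivanov > Hoang rules out a Condorcet winner.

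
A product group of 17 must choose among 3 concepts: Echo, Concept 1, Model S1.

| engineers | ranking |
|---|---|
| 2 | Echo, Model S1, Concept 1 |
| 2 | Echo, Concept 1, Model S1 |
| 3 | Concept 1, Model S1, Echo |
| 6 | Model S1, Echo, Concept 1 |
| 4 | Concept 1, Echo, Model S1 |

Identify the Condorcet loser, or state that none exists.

none

Pairwise majorities:
Echo vs Concept 1: Echo is ranked higher on 2+2+6 = 10 ballots, Concept 1 on 7. Echo wins 10–7.
Echo–Model S1: Model S1 9–8.
Concept 1 vs Model S1: Concept 1 preferred on 2+3+4 = 9 ballots; Concept 1 wins 9–8.
Every design wins at least one matchup (Echo beats Concept 1; Concept 1 beats Model S1; Model S1 beats Echo), so there is no Condorcet loser.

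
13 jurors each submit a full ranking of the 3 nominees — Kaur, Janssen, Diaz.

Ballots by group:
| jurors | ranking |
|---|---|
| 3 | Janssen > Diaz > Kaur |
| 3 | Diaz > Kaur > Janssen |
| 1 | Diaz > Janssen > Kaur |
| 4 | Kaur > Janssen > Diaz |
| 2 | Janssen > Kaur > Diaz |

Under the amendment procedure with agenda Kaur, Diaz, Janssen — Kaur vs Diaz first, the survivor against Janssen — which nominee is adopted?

Janssen

Round 1: Kaur vs Diaz — 6–7, Diaz advances.
Round 2: Diaz vs Janssen — 4–9, Janssen advances.
The agenda winner is Janssen.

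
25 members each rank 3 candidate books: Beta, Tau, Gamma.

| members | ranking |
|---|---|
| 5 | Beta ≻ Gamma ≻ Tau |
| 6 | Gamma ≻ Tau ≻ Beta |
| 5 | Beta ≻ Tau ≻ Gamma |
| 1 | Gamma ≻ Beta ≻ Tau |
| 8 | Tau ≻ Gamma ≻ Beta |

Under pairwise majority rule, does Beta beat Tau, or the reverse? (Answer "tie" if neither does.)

Tau

Ballots ranking Beta above Tau: 5 + 5 + 1 = 11.
Ballots ranking Tau above Beta: 25 − 11 = 14.
Tau wins the head-to-head 14–11.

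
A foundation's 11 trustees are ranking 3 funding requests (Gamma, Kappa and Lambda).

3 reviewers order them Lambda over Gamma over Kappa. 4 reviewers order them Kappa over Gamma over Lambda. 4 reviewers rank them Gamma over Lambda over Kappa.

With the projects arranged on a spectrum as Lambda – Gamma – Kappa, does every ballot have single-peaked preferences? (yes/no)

yes

Axis positions: Lambda=1, Gamma=2, Kappa=3.
Ballot type 1 (peak Lambda at position 1): ranking walks positions 1-2-3, expanding outward from the peak — single-peaked.
Ballot type 2 (peak Kappa at position 3): ranking walks positions 3-2-1, expanding outward from the peak — single-peaked.
Ballot type 3 (peak Gamma at position 2): ranking walks positions 2-1-3, expanding outward from the peak — single-peaked.
Every ranking is single-peaked on this axis.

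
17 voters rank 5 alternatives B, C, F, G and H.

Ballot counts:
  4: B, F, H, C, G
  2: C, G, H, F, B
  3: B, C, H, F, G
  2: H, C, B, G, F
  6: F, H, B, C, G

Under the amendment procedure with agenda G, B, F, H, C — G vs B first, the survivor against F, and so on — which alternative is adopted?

Round 1: G vs B — 2–15, B advances.
Round 2: B vs F — 9–8, B advances.
Round 3: B vs H — 7–10, H advances.
Round 4: H vs C — 12–5, H advances.
The agenda winner is H.

H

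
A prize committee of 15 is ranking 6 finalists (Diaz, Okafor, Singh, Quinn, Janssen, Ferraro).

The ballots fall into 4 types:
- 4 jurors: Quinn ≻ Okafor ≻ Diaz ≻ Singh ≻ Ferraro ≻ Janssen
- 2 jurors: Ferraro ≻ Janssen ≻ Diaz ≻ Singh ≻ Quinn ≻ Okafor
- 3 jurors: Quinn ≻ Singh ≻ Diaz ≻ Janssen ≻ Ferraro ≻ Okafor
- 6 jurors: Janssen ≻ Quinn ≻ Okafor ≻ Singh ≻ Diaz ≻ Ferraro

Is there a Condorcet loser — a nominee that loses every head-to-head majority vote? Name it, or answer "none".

Ferraro

Head-to-head results (15 jurors):
Diaz–Okafor: Okafor 10–5.
Diaz vs Singh: Diaz preferred on 4+2 = 6 ballots; Singh wins 9–6.
Diaz vs Quinn: 2 to 13, Quinn.
Diaz vs Janssen: Janssen, 8–7.
Diaz vs Ferraro: 13 to 2, Diaz.
Okafor vs Singh: Okafor wins 10–5.
Okafor vs Quinn: 0 to 15, Quinn.
Okafor vs Janssen: 4 to 11, Janssen.
Okafor vs Ferraro: Okafor preferred on 4+6 = 10 ballots; Okafor wins 10–5.
Singh–Quinn: Quinn 13–2.
Singh vs Janssen: Janssen wins 8–7.
Singh vs Ferraro: Singh wins 13–2.
Quinn–Janssen: Janssen 8–7.
Quinn vs Ferraro: Quinn, 13–2.
Janssen vs Ferraro: Janssen, 9–6.
Ferraro loses to every other nominee — it is the Condorcet loser.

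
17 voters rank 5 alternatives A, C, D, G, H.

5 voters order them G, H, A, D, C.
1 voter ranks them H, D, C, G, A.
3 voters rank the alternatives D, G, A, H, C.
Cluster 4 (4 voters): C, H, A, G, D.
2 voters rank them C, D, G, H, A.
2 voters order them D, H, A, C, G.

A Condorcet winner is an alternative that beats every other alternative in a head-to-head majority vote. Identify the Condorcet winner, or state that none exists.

Head-to-head results (17 voters):
A vs C: A wins 10–7.
A vs D: A wins 9–8.
A vs G: G, 11–6.
A vs H: H wins 14–3.
C vs D: D, 11–6.
C vs G: C wins 9–8.
C vs H: H wins 11–6.
D–G: G 9–8.
D vs H: H wins 10–7.
G–H: G 10–7.
Each alternative drops at least one matchup (A loses to G; C loses to A; D loses to A; G loses to C; H loses to G); the cycle A > C > G > A rules out a Condorcet winner.

none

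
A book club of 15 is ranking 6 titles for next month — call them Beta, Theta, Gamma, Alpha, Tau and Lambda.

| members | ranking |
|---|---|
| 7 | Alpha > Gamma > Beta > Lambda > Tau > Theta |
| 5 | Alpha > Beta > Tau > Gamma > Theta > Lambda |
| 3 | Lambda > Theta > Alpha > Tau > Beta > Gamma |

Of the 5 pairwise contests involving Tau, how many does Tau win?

2

Tau against each rival (15 members):
Tau vs Beta: 3 to 12, Beta.
Tau vs Theta: 12 to 3, Tau.
Tau vs Gamma: Tau preferred on 5+3 = 8 ballots; Tau wins 8–7.
Tau–Alpha: Alpha 15–0.
Tau vs Lambda: 5 for Tau, 10 for Lambda — Lambda by 10–5.
Tau beats Theta, Gamma; loses to Beta, Alpha, Lambda — 2 pairwise wins.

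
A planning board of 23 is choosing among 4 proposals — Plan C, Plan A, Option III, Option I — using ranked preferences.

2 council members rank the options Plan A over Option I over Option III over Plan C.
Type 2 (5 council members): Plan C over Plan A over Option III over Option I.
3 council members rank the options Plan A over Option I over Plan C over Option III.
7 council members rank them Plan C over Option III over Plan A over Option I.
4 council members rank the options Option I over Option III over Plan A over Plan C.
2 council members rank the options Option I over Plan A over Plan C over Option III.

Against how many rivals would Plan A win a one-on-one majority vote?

2

Plan A against each rival (23 council members):
Plan A vs Plan C: Plan A is ranked higher on 2+3+4+2 = 11 ballots, Plan C on 12. Plan C wins 12–11.
Plan A vs Option III: 12 to 11, Plan A.
Plan A vs Option I: 17 to 6, Plan A.
Plan A beats Option III, Option I; loses to Plan C — 2 pairwise wins.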